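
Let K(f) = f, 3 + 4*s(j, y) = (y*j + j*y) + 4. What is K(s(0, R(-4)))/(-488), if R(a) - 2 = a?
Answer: -1/1952 ≈ -0.00051230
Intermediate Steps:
R(a) = 2 + a
s(j, y) = ¼ + j*y/2 (s(j, y) = -¾ + ((y*j + j*y) + 4)/4 = -¾ + ((j*y + j*y) + 4)/4 = -¾ + (2*j*y + 4)/4 = -¾ + (4 + 2*j*y)/4 = -¾ + (1 + j*y/2) = ¼ + j*y/2)
K(s(0, R(-4)))/(-488) = (¼ + (½)*0*(2 - 4))/(-488) = (¼ + (½)*0*(-2))*(-1/488) = (¼ + 0)*(-1/488) = (¼)*(-1/488) = -1/1952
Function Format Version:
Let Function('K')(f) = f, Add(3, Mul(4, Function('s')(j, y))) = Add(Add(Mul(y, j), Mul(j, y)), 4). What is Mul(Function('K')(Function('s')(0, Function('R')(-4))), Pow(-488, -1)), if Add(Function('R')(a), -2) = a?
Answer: Rational(-1, 1952) ≈ -0.00051230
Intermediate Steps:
Function('R')(a) = Add(2, a)
Function('s')(j, y) = Add(Rational(1, 4), Mul(Rational(1, 2), j, y)) (Function('s')(j, y) = Add(Rational(-3, 4), Mul(Rational(1, 4), Add(Add(Mul(y, j), Mul(j, y)), 4))) = Add(Rational(-3, 4), Mul(Rational(1, 4), Add(Add(Mul(j, y), Mul(j, y)), 4))) = Add(Rational(-3, 4), Mul(Rational(1, 4), Add(Mul(2, j, y), 4))) = Add(Rational(-3, 4), Mul(Rational(1, 4), Add(4, Mul(2, j, y)))) = Add(Rational(-3, 4), Add(1, Mul(Rational(1, 2), j, y))) = Add(Rational(1, 4), Mul(Rational(1, 2), j, y)))
Mul(Function('K')(Function('s')(0, Function('R')(-4))), Pow(-488, -1)) = Mul(Add(Rational(1, 4), Mul(Rational(1, 2), 0, Add(2, -4))), Pow(-488, -1)) = Mul(Add(Rational(1, 4), Mul(Rational(1, 2), 0, -2)), Rational(-1, 488)) = Mul(Add(Rational(1, 4), 0), Rational(-1, 488)) = Mul(Rational(1, 4), Rational(-1, 488)) = Rational(-1, 1952)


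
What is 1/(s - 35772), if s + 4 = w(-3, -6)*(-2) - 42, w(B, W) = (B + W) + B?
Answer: -1/35794 ≈ -2.7938e-5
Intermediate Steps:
w(B, W) = W + 2*B
s = -22 (s = -4 + ((-6 + 2*(-3))*(-2) - 42) = -4 + ((-6 - 6)*(-2) - 42) = -4 + (-12*(-2) - 42) = -4 + (24 - 42) = -4 - 18 = -22)
1/(s - 35772) = 1/(-22 - 35772) = 1/(-35794) = -1/35794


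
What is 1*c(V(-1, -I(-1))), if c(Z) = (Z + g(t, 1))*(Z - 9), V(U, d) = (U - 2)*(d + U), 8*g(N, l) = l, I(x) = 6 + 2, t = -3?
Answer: 1953/4 ≈ 488.25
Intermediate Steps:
I(x) = 8
g(N, l) = l/8
V(U, d) = (-2 + U)*(U + d)
c(Z) = (-9 + Z)*(⅛ + Z) (c(Z) = (Z + (⅛)*1)*(Z - 9) = (Z + ⅛)*(-9 + Z) = (⅛ + Z)*(-9 + Z) = (-9 + Z)*(⅛ + Z))
1*c(V(-1, -I(-1))) = 1*(-9/8 + ((-1)² - 2*(-1) - (-2)*8 - (-1)*8)² - 71*((-1)² - 2*(-1) - (-2)*8 - (-1)*8)/8) = 1*(-9/8 + (1 + 2 - 2*(-8) - 1*(-8))² - 71*(1 + 2 - 2*(-8) - 1*(-8))/8) = 1*(-9/8 + (1 + 2 + 16 + 8)² - 71*(1 + 2 + 16 + 8)/8) = 1*(-9/8 + 27² - 71/8*27) = 1*(-9/8 + 729 - 1917/8) = 1*(1953/4) = 1953/4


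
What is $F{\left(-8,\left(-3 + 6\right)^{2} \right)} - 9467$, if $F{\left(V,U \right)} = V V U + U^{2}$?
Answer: $-8810$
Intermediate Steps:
$F{\left(V,U \right)} = U^{2} + U V^{2}$ ($F{\left(V,U \right)} = V^{2} U + U^{2} = U V^{2} + U^{2} = U^{2} + U V^{2}$)
$F{\left(-8,\left(-3 + 6\right)^{2} \right)} - 9467 = \left(-3 + 6\right)^{2} \left(\left(-3 + 6\right)^{2} + \left(-8\right)^{2}\right) - 9467 = 3^{2} \left(3^{2} + 64\right) - 9467 = 9 \left(9 + 64\right) - 9467 = 9 \cdot 73 - 9467 = 657 - 9467 = -8810$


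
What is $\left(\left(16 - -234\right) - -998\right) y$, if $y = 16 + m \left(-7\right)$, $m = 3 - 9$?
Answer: $72384$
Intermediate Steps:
$m = -6$
$y = 58$ ($y = 16 - -42 = 16 + 42 = 58$)
$\left(\left(16 - -234\right) - -998\right) y = \left(\left(16 - -234\right) - -998\right) 58 = \left(\left(16 + 234\right) + 998\right) 58 = \left(250 + 998\right) 58 = 1248 \cdot 58 = 72384$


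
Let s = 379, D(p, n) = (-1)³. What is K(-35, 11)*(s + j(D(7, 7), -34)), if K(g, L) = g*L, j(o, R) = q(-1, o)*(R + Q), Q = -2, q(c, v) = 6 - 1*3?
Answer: -104335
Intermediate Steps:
q(c, v) = 3 (q(c, v) = 6 - 3 = 3)
D(p, n) = -1
j(o, R) = -6 + 3*R (j(o, R) = 3*(R - 2) = 3*(-2 + R) = -6 + 3*R)
K(g, L) = L*g
K(-35, 11)*(s + j(D(7, 7), -34)) = (11*(-35))*(379 + (-6 + 3*(-34))) = -385*(379 + (-6 - 102)) = -385*(379 - 108) = -385*271 = -104335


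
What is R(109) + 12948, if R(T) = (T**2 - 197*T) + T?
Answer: 3465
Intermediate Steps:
R(T) = T**2 - 196*T
R(109) + 12948 = 109*(-196 + 109) + 12948 = 109*(-87) + 12948 = -9483 + 12948 = 3465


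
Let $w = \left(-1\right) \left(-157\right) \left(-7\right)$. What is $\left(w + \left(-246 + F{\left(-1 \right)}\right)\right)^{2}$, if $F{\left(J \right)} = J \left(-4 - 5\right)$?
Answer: $1784896$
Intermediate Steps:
$F{\left(J \right)} = - 9 J$ ($F{\left(J \right)} = J \left(-9\right) = - 9 J$)
$w = -1099$ ($w = 157 \left(-7\right) = -1099$)
$\left(w + \left(-246 + F{\left(-1 \right)}\right)\right)^{2} = \left(-1099 - 237\right)^{2} = \left(-1336\right)^{2} = 1784896$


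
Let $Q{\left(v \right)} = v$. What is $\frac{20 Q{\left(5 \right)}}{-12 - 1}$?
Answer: $- \frac{100}{13} \approx -7.6923$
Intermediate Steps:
$\frac{20 Q{\left(5 \right)}}{-12 - 1} = \frac{20 \cdot 5}{-12 - 1} = \frac{100}{-13} = 100 \left(- \frac{1}{13}\right) = - \frac{100}{13}$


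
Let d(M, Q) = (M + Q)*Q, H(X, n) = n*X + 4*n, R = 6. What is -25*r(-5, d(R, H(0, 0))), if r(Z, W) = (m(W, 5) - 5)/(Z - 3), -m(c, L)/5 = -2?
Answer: 125/8 ≈ 15.625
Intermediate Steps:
m(c, L) = 10 (m(c, L) = -5*(-2) = 10)
H(X, n) = 4*n + X*n (H(X, n) = X*n + 4*n = 4*n + X*n)
d(M, Q) = Q*(M + Q)
r(Z, W) = 5/(-3 + Z) (r(Z, W) = (10 - 5)/(Z - 3) = 5/(-3 + Z))
-25*r(-5, d(R, H(0, 0))) = -125/(-3 - 5) = -125/(-8) = -125*(-1)/8 = -25*(-5/8) = 125/8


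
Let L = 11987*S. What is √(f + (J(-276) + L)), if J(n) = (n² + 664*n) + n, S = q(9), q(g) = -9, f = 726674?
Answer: √511427 ≈ 715.14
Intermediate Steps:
S = -9
J(n) = n² + 665*n
L = -107883 (L = 11987*(-9) = -107883)
√(f + (J(-276) + L)) = √(726674 + (-276*(665 - 276) - 107883)) = √(726674 + (-276*389 - 107883)) = √(726674 + (-107364 - 107883)) = √(726674 - 215247) = √511427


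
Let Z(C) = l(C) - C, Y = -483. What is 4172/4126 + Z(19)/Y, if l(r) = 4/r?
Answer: 946653/901531 ≈ 1.0501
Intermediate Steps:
Z(C) = -C + 4/C (Z(C) = 4/C - C = -C + 4/C)
4172/4126 + Z(19)/Y = 4172/4126 + (-1*19 + 4/19)/(-483) = 4172*(1/4126) + (-19 + 4*(1/19))*(-1/483) = 2086/2063 + (-19 + 4/19)*(-1/483) = 2086/2063 - 357/19*(-1/483) = 2086/2063 + 17/437 = 946653/901531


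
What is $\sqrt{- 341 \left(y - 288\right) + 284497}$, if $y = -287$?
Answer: $2 \sqrt{120143} \approx 693.23$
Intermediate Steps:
$\sqrt{- 341 \left(y - 288\right) + 284497} = \sqrt{- 341 \left(-287 - 288\right) + 284497} = \sqrt{\left(-341\right) \left(-575\right) + 284497} = \sqrt{196075 + 284497} = \sqrt{480572} = 2 \sqrt{120143}$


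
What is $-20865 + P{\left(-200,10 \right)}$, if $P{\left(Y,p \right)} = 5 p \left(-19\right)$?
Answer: $-21815$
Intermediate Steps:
$P{\left(Y,p \right)} = - 95 p$
$-20865 + P{\left(-200,10 \right)} = -20865 - 950 = -21815$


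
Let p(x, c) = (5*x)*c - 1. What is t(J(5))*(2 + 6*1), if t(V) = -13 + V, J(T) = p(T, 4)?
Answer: 688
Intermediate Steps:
p(x, c) = -1 + 5*c*x (p(x, c) = 5*c*x - 1 = -1 + 5*c*x)
J(T) = -1 + 20*T (J(T) = -1 + 5*4*T = -1 + 20*T)
t(J(5))*(2 + 6*1) = (-13 + (-1 + 20*5))*(2 + 6*1) = (-13 + (-1 + 100))*(2 + 6) = (-13 + 99)*8 = 86*8 = 688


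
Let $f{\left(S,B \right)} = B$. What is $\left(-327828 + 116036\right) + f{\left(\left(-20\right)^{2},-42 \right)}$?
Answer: $-211834$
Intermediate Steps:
$\left(-327828 + 116036\right) + f{\left(\left(-20\right)^{2},-42 \right)} = \left(-327828 + 116036\right) - 42 = -211792 - 42 = -211834$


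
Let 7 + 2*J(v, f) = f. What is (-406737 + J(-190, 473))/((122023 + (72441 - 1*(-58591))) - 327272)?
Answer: 406504/74217 ≈ 5.4772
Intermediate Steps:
J(v, f) = -7/2 + f/2
(-406737 + J(-190, 473))/((122023 + (72441 - 1*(-58591))) - 327272) = (-406737 + (-7/2 + (½)*473))/((122023 + (72441 - 1*(-58591))) - 327272) = (-406737 + (-7/2 + 473/2))/((122023 + (72441 + 58591)) - 327272) = (-406737 + 233)/((122023 + 131032) - 327272) = -406504/(253055 - 327272) = -406504/(-74217) = -406504*(-1/74217) = 406504/74217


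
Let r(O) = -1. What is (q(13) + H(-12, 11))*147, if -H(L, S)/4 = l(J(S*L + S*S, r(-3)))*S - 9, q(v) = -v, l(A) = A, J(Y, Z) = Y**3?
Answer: 8612289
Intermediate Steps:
H(L, S) = 36 - 4*S*(S**2 + L*S)**3 (H(L, S) = -4*((S*L + S*S)**3*S - 9) = -4*((L*S + S**2)**3*S - 9) = -4*((S**2 + L*S)**3*S - 9) = -4*(S*(S**2 + L*S)**3 - 9) = -4*(-9 + S*(S**2 + L*S)**3) = 36 - 4*S*(S**2 + L*S)**3)
(q(13) + H(-12, 11))*147 = (-1*13 + (36 - 4*11**4*(-12 + 11)**3))*147 = (-13 + (36 - 4*14641*(-1)**3))*147 = (-13 + (36 - 4*14641*(-1)))*147 = (-13 + (36 + 58564))*147 = (-13 + 58600)*147 = 58587*147 = 8612289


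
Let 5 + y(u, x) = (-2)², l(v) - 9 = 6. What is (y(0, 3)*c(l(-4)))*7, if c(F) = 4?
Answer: -28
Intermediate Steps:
l(v) = 15 (l(v) = 9 + 6 = 15)
y(u, x) = -1 (y(u, x) = -5 + (-2)² = -5 + 4 = -1)
(y(0, 3)*c(l(-4)))*7 = -1*4*7 = -4*7 = -28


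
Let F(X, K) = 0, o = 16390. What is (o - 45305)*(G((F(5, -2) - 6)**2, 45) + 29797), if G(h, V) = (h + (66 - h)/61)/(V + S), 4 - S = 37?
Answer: -105123518575/122 ≈ -8.6167e+8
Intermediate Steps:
S = -33 (S = 4 - 1*37 = 4 - 37 = -33)
G(h, V) = (66/61 + 60*h/61)/(-33 + V) (G(h, V) = (h + (66 - h)/61)/(V - 33) = (h + (66 - h)*(1/61))/(-33 + V) = (h + (66/61 - h/61))/(-33 + V) = (66/61 + 60*h/61)/(-33 + V))
(o - 45305)*(G((F(5, -2) - 6)**2, 45) + 29797) = (16390 - 45305)*(6*(11 + 10*(0 - 6)**2)/(61*(-33 + 45)) + 29797) = -28915*((6/61)*(11 + 10*(-6)**2)/12 + 29797) = -28915*((6/61)*(1/12)*(11 + 10*36) + 29797) = -28915*((6/61)*(1/12)*(11 + 360) + 29797) = -28915*((6/61)*(1/12)*371 + 29797) = -28915*(371/122 + 29797) = -28915*3635605/122 = -105123518575/122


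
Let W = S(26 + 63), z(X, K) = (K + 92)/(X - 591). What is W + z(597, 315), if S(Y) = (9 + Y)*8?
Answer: 5111/6 ≈ 851.83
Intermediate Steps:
z(X, K) = (92 + K)/(-591 + X)
S(Y) = 72 + 8*Y
W = 784 (W = 72 + 8*(26 + 63) = 72 + 8*89 = 72 + 712 = 784)
W + z(597, 315) = 784 + (92 + 315)/(-591 + 597) = 784 + 407/6 = 5111/6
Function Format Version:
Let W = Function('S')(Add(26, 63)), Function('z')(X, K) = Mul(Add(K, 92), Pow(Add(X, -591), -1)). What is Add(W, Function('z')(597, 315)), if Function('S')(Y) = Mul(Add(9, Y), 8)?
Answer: Rational(5111, 6) ≈ 851.83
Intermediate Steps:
Function('z')(X, K) = Mul(Pow(Add(-591, X), -1), Add(92, K)) (Function('z')(X, K) = Mul(Add(92, K), Pow(Add(-591, X), -1)) = Mul(Pow(Add(-591, X), -1), Add(92, K)))
Function('S')(Y) = Add(72, Mul(8, Y))
W = 784 (W = Add(72, Mul(8, Add(26, 63))) = Add(72, Mul(8, 89)) = Add(72, 712) = 784)
Add(W, Function('z')(597, 315)) = Add(784, Mul(Pow(Add(-591, 597), -1), Add(92, 315))) = Add(784, Mul(Pow(6, -1), 407)) = Add(784, Mul(Rational(1, 6), 407)) = Add(784, Rational(407, 6)) = Rational(5111, 6)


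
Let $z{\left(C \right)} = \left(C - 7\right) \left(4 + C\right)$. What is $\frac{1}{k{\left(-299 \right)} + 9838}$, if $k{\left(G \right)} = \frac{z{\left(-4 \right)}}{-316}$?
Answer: $\frac{1}{9838} \approx 0.00010165$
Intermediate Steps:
$z{\left(C \right)} = \left(-7 + C\right) \left(4 + C\right)$
$k{\left(G \right)} = 0$ ($k{\left(G \right)} = \frac{-28 + \left(-4\right)^{2} - -12}{-316} = \left(-28 + 16 + 12\right) \left(- \frac{1}{316}\right) = 0 \left(- \frac{1}{316}\right) = 0$)
$\frac{1}{k{\left(-299 \right)} + 9838} = \frac{1}{0 + 9838} = \frac{1}{9838}$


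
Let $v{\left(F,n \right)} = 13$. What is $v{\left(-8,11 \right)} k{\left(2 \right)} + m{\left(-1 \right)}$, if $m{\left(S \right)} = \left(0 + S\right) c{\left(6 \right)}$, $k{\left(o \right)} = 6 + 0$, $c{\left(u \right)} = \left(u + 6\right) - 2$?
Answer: $68$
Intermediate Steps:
$c{\left(u \right)} = 4 + u$ ($c{\left(u \right)} = \left(6 + u\right) - 2 = 4 + u$)
$k{\left(o \right)} = 6$
$m{\left(S \right)} = 10 S$ ($m{\left(S \right)} = \left(0 + S\right) \left(4 + 6\right) = S 10 = 10 S$)
$v{\left(-8,11 \right)} k{\left(2 \right)} + m{\left(-1 \right)} = 13 \cdot 6 + 10 \left(-1\right) = 78 - 10 = 68$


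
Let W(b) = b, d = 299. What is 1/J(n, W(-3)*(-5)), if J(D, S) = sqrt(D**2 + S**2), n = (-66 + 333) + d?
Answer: sqrt(320581)/320581 ≈ 0.0017662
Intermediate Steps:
n = 566 (n = (-66 + 333) + 299 = 267 + 299 = 566)
1/J(n, W(-3)*(-5)) = 1/(sqrt(566**2 + (-3*(-5))**2)) = 1/(sqrt(320356 + 15**2)) = 1/(sqrt(320356 + 225)) = 1/(sqrt(320581)) = sqrt(320581)/320581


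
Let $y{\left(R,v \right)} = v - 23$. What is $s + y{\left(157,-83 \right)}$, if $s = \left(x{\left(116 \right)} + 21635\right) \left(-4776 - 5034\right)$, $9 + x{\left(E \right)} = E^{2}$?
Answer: $-344154526$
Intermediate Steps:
$x{\left(E \right)} = -9 + E^{2}$
$s = -344154420$ ($s = \left(\left(-9 + 116^{2}\right) + 21635\right) \left(-4776 - 5034\right) = \left(\left(-9 + 13456\right) + 21635\right) \left(-9810\right) = \left(13447 + 21635\right) \left(-9810\right) = 35082 \left(-9810\right) = -344154420$)
$y{\left(R,v \right)} = -23 + v$ ($y{\left(R,v \right)} = v - 23 = -23 + v$)
$s + y{\left(157,-83 \right)} = -344154420 - 106 = -344154526$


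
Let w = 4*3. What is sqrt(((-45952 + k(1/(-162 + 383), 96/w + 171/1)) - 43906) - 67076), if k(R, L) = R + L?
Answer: 3*I*sqrt(850674526)/221 ≈ 395.92*I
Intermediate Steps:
w = 12
k(R, L) = L + R
sqrt(((-45952 + k(1/(-162 + 383), 96/w + 171/1)) - 43906) - 67076) = sqrt(((-45952 + ((96/12 + 171/1) + 1/(-162 + 383))) - 43906) - 67076) = sqrt(((-45952 + ((96*(1/12) + 171*1) + 1/221)) - 43906) - 67076) = sqrt(((-45952 + ((8 + 171) + 1/221)) - 43906) - 67076) = sqrt(((-45952 + (179 + 1/221)) - 43906) - 67076) = sqrt(((-45952 + 39560/221) - 43906) - 67076) = sqrt((-10115832/221 - 43906) - 67076) = sqrt(-19819058/221 - 67076) = sqrt(-34642854/221) = 3*I*sqrt(850674526)/221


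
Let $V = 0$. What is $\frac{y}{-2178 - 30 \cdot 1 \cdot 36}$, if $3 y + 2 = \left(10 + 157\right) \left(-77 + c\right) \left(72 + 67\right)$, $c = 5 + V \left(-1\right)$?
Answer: $\frac{835669}{4887} \approx 171.0$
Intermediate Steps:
$c = 5$ ($c = 5 + 0 \left(-1\right) = 5 + 0 = 5$)
$y = - \frac{1671338}{3}$ ($y = - \frac{2}{3} + \frac{\left(10 + 157\right) \left(-77 + 5\right) \left(72 + 67\right)}{3} = - \frac{2}{3} + \frac{167 \left(\left(-72\right) 139\right)}{3} = - \frac{2}{3} + \frac{167 \left(-10008\right)}{3} = - \frac{2}{3} + \frac{1}{3} \left(-1671336\right) = - \frac{2}{3} - 557112 = - \frac{1671338}{3} \approx -5.5711 \cdot 10^{5}$)
$\frac{y}{-2178 - 30 \cdot 1 \cdot 36} = - \frac{1671338}{3 \left(-2178 - 30 \cdot 1 \cdot 36\right)} = - \frac{1671338}{3 \left(-2178 - 30 \cdot 36\right)} = - \frac{1671338}{3 \left(-2178 - 1080\right)} = - \frac{1671338}{3 \left(-3258\right)} = \left(- \frac{1671338}{3}\right) \left(- \frac{1}{3258}\right) = \frac{835669}{4887}$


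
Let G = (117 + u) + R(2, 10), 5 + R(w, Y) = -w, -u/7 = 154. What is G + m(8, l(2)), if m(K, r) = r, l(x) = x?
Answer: -966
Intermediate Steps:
u = -1078 (u = -7*154 = -1078)
R(w, Y) = -5 - w
G = -968 (G = (117 - 1078) + (-5 - 1*2) = -961 + (-5 - 2) = -961 - 7 = -968)
G + m(8, l(2)) = -968 + 2 = -966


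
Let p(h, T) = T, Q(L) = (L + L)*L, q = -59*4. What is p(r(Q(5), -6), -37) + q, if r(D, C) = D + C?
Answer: -273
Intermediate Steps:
q = -236
Q(L) = 2*L² (Q(L) = (2*L)*L = 2*L²)
r(D, C) = C + D
p(r(Q(5), -6), -37) + q = -37 - 236 = -273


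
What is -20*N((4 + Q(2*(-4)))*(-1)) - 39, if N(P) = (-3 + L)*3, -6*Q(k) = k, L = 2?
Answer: 21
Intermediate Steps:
Q(k) = -k/6
N(P) = -3 (N(P) = (-3 + 2)*3 = -1*3 = -3)
-20*N((4 + Q(2*(-4)))*(-1)) - 39 = -20*(-3) - 39 = 60 - 39 = 21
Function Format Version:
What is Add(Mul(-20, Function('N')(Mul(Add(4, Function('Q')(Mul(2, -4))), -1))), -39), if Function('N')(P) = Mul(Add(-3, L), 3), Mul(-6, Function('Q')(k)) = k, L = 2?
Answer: 21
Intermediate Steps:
Function('Q')(k) = Mul(Rational(-1, 6), k)
Function('N')(P) = -3 (Function('N')(P) = Mul(Add(-3, 2), 3) = Mul(-1, 3) = -3)
Add(Mul(-20, Function('N')(Mul(Add(4, Function('Q')(Mul(2, -4))), -1))), -39) = Add(Mul(-20, -3), -39) = Add(60, -39) = 21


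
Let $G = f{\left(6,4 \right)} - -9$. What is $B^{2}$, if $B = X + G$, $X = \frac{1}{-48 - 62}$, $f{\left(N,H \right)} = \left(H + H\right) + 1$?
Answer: $\frac{3916441}{12100} \approx 323.67$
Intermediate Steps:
$f{\left(N,H \right)} = 1 + 2 H$ ($f{\left(N,H \right)} = 2 H + 1 = 1 + 2 H$)
$G = 18$ ($G = \left(1 + 2 \cdot 4\right) - -9 = \left(1 + 8\right) + 9 = 9 + 9 = 18$)
$X = - \frac{1}{110}$ ($X = \frac{1}{-110} = - \frac{1}{110} \approx -0.0090909$)
$B = \frac{1979}{110}$ ($B = - \frac{1}{110} + 18 = \frac{1979}{110} \approx 17.991$)
$B^{2} = \left(\frac{1979}{110}\right)^{2} = \frac{3916441}{12100}$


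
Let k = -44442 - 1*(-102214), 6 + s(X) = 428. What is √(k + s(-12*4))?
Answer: 3*√6466 ≈ 241.23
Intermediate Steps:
s(X) = 422 (s(X) = -6 + 428 = 422)
k = 57772 (k = -44442 + 102214 = 57772)
√(k + s(-12*4)) = √(57772 + 422) = √58194 = 3*√6466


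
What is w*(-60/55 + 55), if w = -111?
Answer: -65823/11 ≈ -5983.9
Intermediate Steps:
w*(-60/55 + 55) = -111*(-60/55 + 55) = -111*(-60*1/55 + 55) = -111*(-12/11 + 55) = -111*593/11 = -65823/11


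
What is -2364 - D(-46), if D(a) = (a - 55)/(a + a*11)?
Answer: -1305029/552 ≈ -2364.2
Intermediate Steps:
D(a) = (-55 + a)/(12*a) (D(a) = (-55 + a)/(a + 11*a) = (-55 + a)/((12*a)) = (-55 + a)*(1/(12*a)) = (-55 + a)/(12*a))
-2364 - D(-46) = -2364 - (-55 - 46)/(12*(-46)) = -2364 - (-1)*(-101)/(12*46) = -2364 - 1*101/552 = -2364 - 101/552 = -1305029/552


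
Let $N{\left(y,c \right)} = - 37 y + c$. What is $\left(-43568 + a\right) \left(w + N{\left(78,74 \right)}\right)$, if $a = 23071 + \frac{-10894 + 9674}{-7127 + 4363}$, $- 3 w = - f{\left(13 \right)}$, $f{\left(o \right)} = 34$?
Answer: $\frac{118998551044}{2073} \approx 5.7404 \cdot 10^{7}$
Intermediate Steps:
$N{\left(y,c \right)} = c - 37 y$
$w = \frac{34}{3}$ ($w = - \frac{\left(-1\right) 34}{3} = \left(- \frac{1}{3}\right) \left(-34\right) = \frac{34}{3} \approx 11.333$)
$a = \frac{15942366}{691}$ ($a = 23071 - \frac{1220}{-2764} = 23071 - - \frac{305}{691} = 23071 + \frac{305}{691} = \frac{15942366}{691} \approx 23071.0$)
$\left(-43568 + a\right) \left(w + N{\left(78,74 \right)}\right) = \left(-43568 + \frac{15942366}{691}\right) \left(\frac{34}{3} + \left(74 - 2886\right)\right) = - \frac{14163122 \left(\frac{34}{3} + \left(74 - 2886\right)\right)}{691} = - \frac{14163122 \left(\frac{34}{3} - 2812\right)}{691} = \left(- \frac{14163122}{691}\right) \left(- \frac{8402}{3}\right) = \frac{118998551044}{2073}$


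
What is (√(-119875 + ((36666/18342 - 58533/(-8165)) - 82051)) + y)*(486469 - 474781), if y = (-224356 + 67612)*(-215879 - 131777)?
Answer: 636914091244032 + 11688*I*√13977621315778835030/8320135 ≈ 6.3691e+14 + 5.252e+6*I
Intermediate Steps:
y = 54492992064 (y = -156744*(-347656) = 54492992064)
(√(-119875 + ((36666/18342 - 58533/(-8165)) - 82051)) + y)*(486469 - 474781) = (√(-119875 + ((36666/18342 - 58533/(-8165)) - 82051)) + 54492992064)*(486469 - 474781) = (√(-119875 + ((36666*(1/18342) - 58533*(-1/8165)) - 82051)) + 54492992064)*11688 = (√(-119875 + ((2037/1019 + 58533/8165) - 82051)) + 54492992064)*11688 = (√(-119875 + (76277232/8320135 - 82051)) + 54492992064)*11688 = (√(-119875 - 682599119653/8320135) + 54492992064)*11688 = (√(-1679975302778/8320135) + 54492992064)*11688 = (I*√13977621315778835030/8320135 + 54492992064)*11688 = (54492992064 + I*√13977621315778835030/8320135)*11688 = 636914091244032 + 11688*I*√13977621315778835030/8320135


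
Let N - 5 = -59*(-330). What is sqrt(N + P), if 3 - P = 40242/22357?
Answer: 2*sqrt(2433723796307)/22357 ≈ 139.56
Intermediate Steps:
N = 19475 (N = 5 - 59*(-330) = 5 + 19470 = 19475)
P = 26829/22357 (P = 3 - 40242/22357 = 26829/22357 ≈ 1.2000)
sqrt(N + P) = sqrt(19475 + 26829/22357) = sqrt(435429404/22357) = 2*sqrt(2433723796307)/22357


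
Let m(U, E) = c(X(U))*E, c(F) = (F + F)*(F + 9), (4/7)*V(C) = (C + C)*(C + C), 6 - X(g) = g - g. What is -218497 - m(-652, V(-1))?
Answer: -219757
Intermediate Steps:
X(g) = 6 (X(g) = 6 - (g - g) = 6 - 1*0 = 6 + 0 = 6)
V(C) = 7*C² (V(C) = 7*((C + C)*(C + C))/4 = 7*((2*C)*(2*C))/4 = 7*(4*C²)/4 = 7*C²)
c(F) = 2*F*(9 + F) (c(F) = (2*F)*(9 + F) = 2*F*(9 + F))
m(U, E) = 180*E (m(U, E) = (2*6*(9 + 6))*E = (2*6*15)*E = 180*E)
-218497 - m(-652, V(-1)) = -218497 - 180*7*(-1)² = -218497 - 180*7*1 = -218497 - 180*7 = -218497 - 1*1260 = -218497 - 1260 = -219757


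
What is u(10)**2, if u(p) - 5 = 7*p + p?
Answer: 7225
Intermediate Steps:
u(p) = 5 + 8*p (u(p) = 5 + (7*p + p) = 5 + 8*p)
u(10)**2 = (5 + 8*10)**2 = (5 + 80)**2 = 85**2 = 7225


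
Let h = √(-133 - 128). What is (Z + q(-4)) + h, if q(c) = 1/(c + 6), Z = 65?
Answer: 131/2 + 3*I*√29 ≈ 65.5 + 16.155*I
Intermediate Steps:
q(c) = 1/(6 + c)
h = 3*I*√29 (h = √(-261) = 3*I*√29 ≈ 16.155*I)
(Z + q(-4)) + h = (65 + 1/(6 - 4)) + 3*I*√29 = (65 + 1/2) + 3*I*√29 = (65 + ½) + 3*I*√29 = 131/2 + 3*I*√29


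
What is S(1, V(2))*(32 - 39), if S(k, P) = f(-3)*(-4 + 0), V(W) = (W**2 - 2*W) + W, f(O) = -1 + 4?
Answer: 84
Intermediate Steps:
f(O) = 3
V(W) = W**2 - W
S(k, P) = -12 (S(k, P) = 3*(-4 + 0) = 3*(-4) = -12)
S(1, V(2))*(32 - 39) = -12*(32 - 39) = -12*(-7) = 84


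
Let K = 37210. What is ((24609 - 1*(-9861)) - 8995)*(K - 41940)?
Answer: -120496750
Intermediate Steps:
((24609 - 1*(-9861)) - 8995)*(K - 41940) = ((24609 - 1*(-9861)) - 8995)*(37210 - 41940) = ((24609 + 9861) - 8995)*(-4730) = (34470 - 8995)*(-4730) = 25475*(-4730) = -120496750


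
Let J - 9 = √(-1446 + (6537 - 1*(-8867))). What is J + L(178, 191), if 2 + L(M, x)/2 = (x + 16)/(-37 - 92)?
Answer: 77/43 + √13958 ≈ 119.93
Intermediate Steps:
L(M, x) = -548/129 - 2*x/129 (L(M, x) = -4 + 2*((x + 16)/(-37 - 92)) = -4 + 2*((16 + x)/(-129)) = -4 + 2*((16 + x)*(-1/129)) = -4 + 2*(-16/129 - x/129) = -4 + (-32/129 - 2*x/129) = -548/129 - 2*x/129)
J = 9 + √13958 (J = 9 + √(-1446 + (6537 - 1*(-8867))) = 9 + √(-1446 + (6537 + 8867)) = 9 + √(-1446 + 15404) = 9 + √13958 ≈ 127.14)
J + L(178, 191) = (9 + √13958) + (-548/129 - 2/129*191) = (9 + √13958) + (-548/129 - 382/129) = (9 + √13958) - 310/43 = 77/43 + √13958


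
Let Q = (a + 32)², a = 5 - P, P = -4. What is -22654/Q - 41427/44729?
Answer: -1082929553/75189449 ≈ -14.403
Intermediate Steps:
a = 9 (a = 5 - 1*(-4) = 5 + 4 = 9)
Q = 1681 (Q = (9 + 32)² = 41² = 1681)
-22654/Q - 41427/44729 = -22654/1681 - 41427/44729 = -1082929553/75189449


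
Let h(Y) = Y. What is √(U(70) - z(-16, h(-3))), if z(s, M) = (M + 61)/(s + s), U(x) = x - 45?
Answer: √429/4 ≈ 5.1781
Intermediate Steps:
U(x) = -45 + x
z(s, M) = (61 + M)/(2*s) (z(s, M) = (61 + M)/((2*s)) = (61 + M)*(1/(2*s)) = (61 + M)/(2*s))
√(U(70) - z(-16, h(-3))) = √((-45 + 70) - (61 - 3)/(2*(-16))) = √(25 - (-1)*58/(2*16)) = √(25 - 1*(-29/16)) = √(25 + 29/16) = √(429/16) = √429/4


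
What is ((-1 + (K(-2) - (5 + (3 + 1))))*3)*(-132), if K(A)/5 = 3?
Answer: -1980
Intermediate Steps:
K(A) = 15 (K(A) = 5*3 = 15)
((-1 + (K(-2) - (5 + (3 + 1))))*3)*(-132) = ((-1 + (15 - (5 + (3 + 1))))*3)*(-132) = ((-1 + (15 - (5 + 4)))*3)*(-132) = ((-1 + (15 - 1*9))*3)*(-132) = ((-1 + (15 - 9))*3)*(-132) = ((-1 + 6)*3)*(-132) = (5*3)*(-132) = 15*(-132) = -1980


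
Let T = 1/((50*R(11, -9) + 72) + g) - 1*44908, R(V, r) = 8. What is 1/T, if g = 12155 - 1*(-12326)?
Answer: -24953/1120589323 ≈ -2.2268e-5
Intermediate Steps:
g = 24481 (g = 12155 + 12326 = 24481)
T = -1120589323/24953 (T = 1/((50*8 + 72) + 24481) - 1*44908 = 1/((400 + 72) + 24481) - 44908 = 1/(472 + 24481) - 44908 = 1/24953 - 44908 = -1120589323/24953 ≈ -44908.)
1/T = 1/(-1120589323/24953) = -24953/1120589323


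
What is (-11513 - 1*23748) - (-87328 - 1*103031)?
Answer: 155098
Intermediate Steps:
(-11513 - 1*23748) - (-87328 - 1*103031) = (-11513 - 23748) - (-87328 - 103031) = -35261 - 1*(-190359) = -35261 + 190359 = 155098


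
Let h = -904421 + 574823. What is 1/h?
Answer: -1/329598 ≈ -3.0340e-6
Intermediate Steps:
h = -329598
1/h = 1/(-329598) = -1/329598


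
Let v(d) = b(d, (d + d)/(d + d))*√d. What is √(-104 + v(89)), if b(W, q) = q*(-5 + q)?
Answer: 2*√(-26 - √89) ≈ 11.905*I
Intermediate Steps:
v(d) = -4*√d (v(d) = (((d + d)/(d + d))*(-5 + (d + d)/(d + d)))*√d = (((2*d)/((2*d)))*(-5 + (2*d)/((2*d))))*√d = (((2*d)*(1/(2*d)))*(-5 + (2*d)*(1/(2*d))))*√d = (1*(-5 + 1))*√d = (1*(-4))*√d = -4*√d)
√(-104 + v(89)) = √(-104 - 4*√89)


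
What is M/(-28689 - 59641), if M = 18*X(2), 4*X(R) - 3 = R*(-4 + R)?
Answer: 9/176660 ≈ 5.0945e-5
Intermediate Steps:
X(R) = 3/4 + R*(-4 + R)/4 (X(R) = 3/4 + (R*(-4 + R))/4 = 3/4 + R*(-4 + R)/4)
M = -9/2 (M = 18*(3/4 - 1*2 + (1/4)*2**2) = 18*(3/4 - 2 + (1/4)*4) = 18*(3/4 - 2 + 1) = 18*(-1/4) = -9/2 ≈ -4.5000)
M/(-28689 - 59641) = -9/2/(-28689 - 59641) = -9/2/(-88330) = -1/88330*(-9/2) = 9/176660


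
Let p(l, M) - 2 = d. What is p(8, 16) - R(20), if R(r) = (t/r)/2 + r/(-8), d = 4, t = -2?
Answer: 171/20 ≈ 8.5500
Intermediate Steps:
p(l, M) = 6 (p(l, M) = 2 + 4 = 6)
R(r) = -1/r - r/8 (R(r) = -2/r/2 + r/(-8) = -2/r*(1/2) + r*(-1/8) = -1/r - r/8)
p(8, 16) - R(20) = 6 - (-1/20 - 1/8*20) = 6 - (-1*1/20 - 5/2) = 6 - (-1/20 - 5/2) = 6 - 1*(-51/20) = 6 + 51/20 = 171/20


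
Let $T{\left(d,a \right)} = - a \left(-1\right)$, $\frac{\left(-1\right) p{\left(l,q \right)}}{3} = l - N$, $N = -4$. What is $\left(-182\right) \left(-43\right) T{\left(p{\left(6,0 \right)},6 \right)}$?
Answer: $46956$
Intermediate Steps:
$p{\left(l,q \right)} = -12 - 3 l$ ($p{\left(l,q \right)} = - 3 \left(l - -4\right) = - 3 \left(l + 4\right) = - 3 \left(4 + l\right) = -12 - 3 l$)
$T{\left(d,a \right)} = a$
$\left(-182\right) \left(-43\right) T{\left(p{\left(6,0 \right)},6 \right)} = \left(-182\right) \left(-43\right) 6 = 7826 \cdot 6 = 46956$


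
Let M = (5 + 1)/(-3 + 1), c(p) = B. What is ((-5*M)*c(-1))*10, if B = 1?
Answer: 150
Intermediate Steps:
c(p) = 1
M = -3 (M = 6/(-2) = 6*(-1/2) = -3)
((-5*M)*c(-1))*10 = (-5*(-3)*1)*10 = (15*1)*10 = 15*10 = 150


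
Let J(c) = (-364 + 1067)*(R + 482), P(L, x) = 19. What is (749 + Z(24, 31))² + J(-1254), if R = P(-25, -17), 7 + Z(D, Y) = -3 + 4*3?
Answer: 916204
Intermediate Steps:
Z(D, Y) = 2 (Z(D, Y) = -7 + (-3 + 4*3) = -7 + (-3 + 12) = -7 + 9 = 2)
R = 19
J(c) = 352203 (J(c) = (-364 + 1067)*(19 + 482) = 703*501 = 352203)
(749 + Z(24, 31))² + J(-1254) = (749 + 2)² + 352203 = 751² + 352203 = 564001 + 352203 = 916204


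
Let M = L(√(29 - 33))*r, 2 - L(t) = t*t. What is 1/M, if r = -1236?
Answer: -1/7416 ≈ -0.00013484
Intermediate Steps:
L(t) = 2 - t² (L(t) = 2 - t*t = 2 - t²)
M = -7416 (M = (2 - (√(29 - 33))²)*(-1236) = (2 - (√(-4))²)*(-1236) = (2 - (2*I)²)*(-1236) = (2 - 1*(-4))*(-1236) = (2 + 4)*(-1236) = 6*(-1236) = -7416)
1/M = 1/(-7416) = -1/7416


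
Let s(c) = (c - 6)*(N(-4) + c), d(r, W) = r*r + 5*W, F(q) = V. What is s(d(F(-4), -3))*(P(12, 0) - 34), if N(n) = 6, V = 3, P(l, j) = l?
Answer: 0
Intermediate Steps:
F(q) = 3
d(r, W) = r² + 5*W
s(c) = (-6 + c)*(6 + c) (s(c) = (c - 6)*(6 + c) = (-6 + c)*(6 + c))
s(d(F(-4), -3))*(P(12, 0) - 34) = (-36 + (3² + 5*(-3))²)*(12 - 34) = (-36 + (9 - 15)²)*(-22) = (-36 + (-6)²)*(-22) = (-36 + 36)*(-22) = 0*(-22) = 0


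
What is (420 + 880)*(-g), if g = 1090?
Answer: -1417000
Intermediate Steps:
(420 + 880)*(-g) = (420 + 880)*(-1*1090) = 1300*(-1090) = -1417000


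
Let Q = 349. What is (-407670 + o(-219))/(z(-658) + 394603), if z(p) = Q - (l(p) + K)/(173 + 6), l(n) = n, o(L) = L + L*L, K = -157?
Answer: -7158568/7855247 ≈ -0.91131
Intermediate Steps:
o(L) = L + L²
z(p) = 62628/179 - p/179 (z(p) = 349 - (p - 157)/(173 + 6) = 349 - (-157 + p)/179 = 349 - (-157/179 + p/179) = 349 + (157/179 - p/179) = 62628/179 - p/179)
(-407670 + o(-219))/(z(-658) + 394603) = (-407670 - 219*(1 - 219))/((62628/179 - 1/179*(-658)) + 394603) = (-407670 - 219*(-218))/((62628/179 + 658/179) + 394603) = (-407670 + 47742)/(63286/179 + 394603) = -359928/70697223/179 = -359928*179/70697223 = -7158568/7855247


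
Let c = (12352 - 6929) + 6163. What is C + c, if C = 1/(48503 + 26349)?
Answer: 867235273/74852 ≈ 11586.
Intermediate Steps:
C = 1/74852 ≈ 1.3360e-5
c = 11586 (c = 5423 + 6163 = 11586)
C + c = 1/74852 + 11586 = 867235273/74852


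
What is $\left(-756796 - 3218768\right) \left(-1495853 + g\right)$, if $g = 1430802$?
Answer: $258614413764$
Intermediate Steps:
$\left(-756796 - 3218768\right) \left(-1495853 + g\right) = \left(-756796 - 3218768\right) \left(-1495853 + 1430802\right) = \left(-3975564\right) \left(-65051\right) = 258614413764$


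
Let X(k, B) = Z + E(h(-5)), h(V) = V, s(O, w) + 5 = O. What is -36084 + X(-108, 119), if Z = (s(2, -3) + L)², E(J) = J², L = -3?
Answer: -36023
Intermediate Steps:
s(O, w) = -5 + O
Z = 36 (Z = ((-5 + 2) - 3)² = (-3 - 3)² = (-6)² = 36)
X(k, B) = 61 (X(k, B) = 36 + (-5)² = 36 + 25 = 61)
-36084 + X(-108, 119) = -36084 + 61 = -36023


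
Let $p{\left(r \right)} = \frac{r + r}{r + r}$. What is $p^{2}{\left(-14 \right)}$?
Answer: $1$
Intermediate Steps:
$p{\left(r \right)} = 1$ ($p{\left(r \right)} = \frac{2 r}{2 r} = 2 r \frac{1}{2 r} = 1$)
$p^{2}{\left(-14 \right)} = 1^{2} = 1$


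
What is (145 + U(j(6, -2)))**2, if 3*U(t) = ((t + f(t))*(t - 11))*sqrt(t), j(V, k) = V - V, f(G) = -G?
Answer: 21025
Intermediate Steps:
j(V, k) = 0
U(t) = 0 (U(t) = (((t - t)*(t - 11))*sqrt(t))/3 = ((0*(-11 + t))*sqrt(t))/3 = (0*sqrt(t))/3 = (1/3)*0 = 0)
(145 + U(j(6, -2)))**2 = (145 + 0)**2 = 145**2 = 21025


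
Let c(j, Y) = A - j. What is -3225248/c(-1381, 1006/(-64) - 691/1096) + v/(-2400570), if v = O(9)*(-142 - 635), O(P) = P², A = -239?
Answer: -143377068839/50767610 ≈ -2824.2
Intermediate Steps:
v = -62937 (v = 9²*(-142 - 635) = 81*(-777) = -62937)
c(j, Y) = -239 - j
-3225248/c(-1381, 1006/(-64) - 691/1096) + v/(-2400570) = -3225248/(-239 - 1*(-1381)) - 62937/(-2400570) = -3225248/(-239 + 1381) - 62937*(-1/2400570) = -3225248/1142 + 2331/88910 = -3225248*1/1142 + 2331/88910 = -1612624/571 + 2331/88910 = -143377068839/50767610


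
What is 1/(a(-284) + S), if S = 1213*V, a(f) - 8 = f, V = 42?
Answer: 1/50670 ≈ 1.9736e-5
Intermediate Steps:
a(f) = 8 + f
S = 50946 (S = 1213*42 = 50946)
1/(a(-284) + S) = 1/((8 - 284) + 50946) = 1/(-276 + 50946) = 1/50670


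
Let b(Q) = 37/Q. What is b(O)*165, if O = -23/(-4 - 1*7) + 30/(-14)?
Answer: -470085/4 ≈ -1.1752e+5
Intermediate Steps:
O = -4/77 (O = -23/(-4 - 7) + 30*(-1/14) = -23/(-11) - 15/7 = -23*(-1/11) - 15/7 = 23/11 - 15/7 = -4/77 ≈ -0.051948)
b(O)*165 = (37/(-4/77))*165 = (37*(-77/4))*165 = -2849/4*165 = -470085/4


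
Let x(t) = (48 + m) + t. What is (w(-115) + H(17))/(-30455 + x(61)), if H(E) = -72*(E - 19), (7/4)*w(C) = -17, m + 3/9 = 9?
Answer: -705/159271 ≈ -0.0044264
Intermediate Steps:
m = 26/3 (m = -⅓ + 9 = 26/3 ≈ 8.6667)
w(C) = -68/7 (w(C) = (4/7)*(-17) = -68/7)
x(t) = 170/3 + t (x(t) = (48 + 26/3) + t = 170/3 + t)
H(E) = 1368 - 72*E (H(E) = -72*(-19 + E) = 1368 - 72*E)
(w(-115) + H(17))/(-30455 + x(61)) = (-68/7 + (1368 - 72*17))/(-30455 + (170/3 + 61)) = (-68/7 + (1368 - 1224))/(-30455 + 353/3) = (-68/7 + 144)/(-91012/3) = (940/7)*(-3/91012) = -705/159271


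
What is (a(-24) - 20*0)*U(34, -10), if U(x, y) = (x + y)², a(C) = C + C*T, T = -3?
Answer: 27648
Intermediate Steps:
a(C) = -2*C (a(C) = C + C*(-3) = C - 3*C = -2*C)
(a(-24) - 20*0)*U(34, -10) = (-2*(-24) - 20*0)*(34 - 10)² = (48 + 0)*24² = 48*576 = 27648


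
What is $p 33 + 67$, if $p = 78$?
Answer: $2641$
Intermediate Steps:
$p 33 + 67 = 78 \cdot 33 + 67 = 2574 + 67 = 2641$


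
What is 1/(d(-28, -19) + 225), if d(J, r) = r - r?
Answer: 1/225 ≈ 0.0044444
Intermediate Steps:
d(J, r) = 0
1/(d(-28, -19) + 225) = 1/(0 + 225) = 1/225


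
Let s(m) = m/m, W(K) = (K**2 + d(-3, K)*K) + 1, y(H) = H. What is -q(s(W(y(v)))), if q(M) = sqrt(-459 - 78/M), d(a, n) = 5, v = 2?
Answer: -I*sqrt(537) ≈ -23.173*I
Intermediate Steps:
W(K) = 1 + K**2 + 5*K (W(K) = (K**2 + 5*K) + 1 = 1 + K**2 + 5*K)
s(m) = 1
-q(s(W(y(v)))) = -sqrt(-459 - 78/1) = -sqrt(-459 - 78*1) = -sqrt(-459 - 78) = -sqrt(-537) = -I*sqrt(537)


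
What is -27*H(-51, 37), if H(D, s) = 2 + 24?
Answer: -702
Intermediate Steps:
H(D, s) = 26
-27*H(-51, 37) = -27*26 = -702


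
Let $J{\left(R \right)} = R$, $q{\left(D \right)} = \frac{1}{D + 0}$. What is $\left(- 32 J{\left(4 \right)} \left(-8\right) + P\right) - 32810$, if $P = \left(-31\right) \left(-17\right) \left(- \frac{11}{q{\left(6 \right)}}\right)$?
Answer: $-66568$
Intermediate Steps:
$q{\left(D \right)} = \frac{1}{D}$
$P = -34782$ ($P = \left(-31\right) \left(-17\right) \left(- \frac{11}{\frac{1}{6}}\right) = 527 \left(- 11 \frac{1}{\frac{1}{6}}\right) = 527 \left(\left(-11\right) 6\right) = 527 \left(-66\right) = -34782$)
$\left(- 32 J{\left(4 \right)} \left(-8\right) + P\right) - 32810 = \left(\left(-32\right) 4 \left(-8\right) - 34782\right) - 32810 = \left(\left(-128\right) \left(-8\right) - 34782\right) - 32810 = \left(1024 - 34782\right) - 32810 = -33758 - 32810 = -66568$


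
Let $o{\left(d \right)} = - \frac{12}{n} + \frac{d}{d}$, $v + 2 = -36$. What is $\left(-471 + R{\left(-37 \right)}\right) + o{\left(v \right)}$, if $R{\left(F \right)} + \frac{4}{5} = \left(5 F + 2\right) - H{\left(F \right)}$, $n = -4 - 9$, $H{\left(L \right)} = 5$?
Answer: $- \frac{42762}{65} \approx -657.88$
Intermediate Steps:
$v = -38$ ($v = -2 - 36 = -38$)
$n = -13$
$o{\left(d \right)} = \frac{25}{13}$ ($o{\left(d \right)} = - \frac{12}{-13} + \frac{d}{d} = \left(-12\right) \left(- \frac{1}{13}\right) + 1 = \frac{12}{13} + 1 = \frac{25}{13}$)
$R{\left(F \right)} = - \frac{19}{5} + 5 F$ ($R{\left(F \right)} = - \frac{4}{5} + \left(\left(5 F + 2\right) - 5\right) = - \frac{4}{5} + \left(\left(2 + 5 F\right) - 5\right) = - \frac{4}{5} + \left(-3 + 5 F\right) = - \frac{19}{5} + 5 F$)
$\left(-471 + R{\left(-37 \right)}\right) + o{\left(v \right)} = \left(-471 + \left(- \frac{19}{5} + 5 \left(-37\right)\right)\right) + \frac{25}{13} = \left(-471 - \frac{944}{5}\right) + \frac{25}{13} = - \frac{3299}{5} + \frac{25}{13} = - \frac{42762}{65}$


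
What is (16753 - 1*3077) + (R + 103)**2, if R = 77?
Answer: 46076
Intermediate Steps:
(16753 - 1*3077) + (R + 103)**2 = (16753 - 1*3077) + (77 + 103)**2 = (16753 - 3077) + 180**2 = 13676 + 32400 = 46076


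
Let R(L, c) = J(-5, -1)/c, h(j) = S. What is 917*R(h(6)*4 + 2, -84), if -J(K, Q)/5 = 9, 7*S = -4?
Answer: 1965/4 ≈ 491.25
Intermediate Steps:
S = -4/7 (S = (1/7)*(-4) = -4/7 ≈ -0.57143)
h(j) = -4/7
J(K, Q) = -45 (J(K, Q) = -5*9 = -45)
R(L, c) = -45/c
917*R(h(6)*4 + 2, -84) = 917*(-45/(-84)) = 917*(-45*(-1/84)) = 917*(15/28) = 1965/4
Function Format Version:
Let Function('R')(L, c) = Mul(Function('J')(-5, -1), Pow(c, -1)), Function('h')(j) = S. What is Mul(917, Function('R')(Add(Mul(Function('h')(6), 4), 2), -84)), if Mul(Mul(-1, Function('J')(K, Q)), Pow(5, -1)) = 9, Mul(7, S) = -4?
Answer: Rational(1965, 4) ≈ 491.25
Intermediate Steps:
S = Rational(-4, 7) (S = Mul(Rational(1, 7), -4) = Rational(-4, 7) ≈ -0.57143)
Function('h')(j) = Rational(-4, 7)
Function('J')(K, Q) = -45 (Function('J')(K, Q) = Mul(-5, 9) = -45)
Function('R')(L, c) = Mul(-45, Pow(c, -1))
Mul(917, Function('R')(Add(Mul(Function('h')(6), 4), 2), -84)) = Mul(917, Mul(-45, Pow(-84, -1))) = Mul(917, Mul(-45, Rational(-1, 84))) = Mul(917, Rational(15, 28)) = Rational(1965, 4)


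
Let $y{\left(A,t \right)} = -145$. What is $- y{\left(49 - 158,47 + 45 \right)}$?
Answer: $145$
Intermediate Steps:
$- y{\left(49 - 158,47 + 45 \right)} = \left(-1\right) \left(-145\right) = 145$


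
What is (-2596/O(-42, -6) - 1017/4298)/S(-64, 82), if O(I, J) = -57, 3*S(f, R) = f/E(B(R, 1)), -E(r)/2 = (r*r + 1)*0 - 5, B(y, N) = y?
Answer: -55498195/2613184 ≈ -21.238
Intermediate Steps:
E(r) = 10 (E(r) = -2*((r*r + 1)*0 - 5) = -2*((r² + 1)*0 - 5) = -2*((1 + r²)*0 - 5) = -2*(0 - 5) = -2*(-5) = 10)
S(f, R) = f/30 (S(f, R) = (f/10)/3 = f/30)
(-2596/O(-42, -6) - 1017/4298)/S(-64, 82) = (-2596/(-57) - 1017/4298)/(((1/30)*(-64))) = (-2596*(-1/57) - 1017*1/4298)/(-32/15) = (2596/57 - 1017/4298)*(-15/32) = (11099639/244986)*(-15/32) = -55498195/2613184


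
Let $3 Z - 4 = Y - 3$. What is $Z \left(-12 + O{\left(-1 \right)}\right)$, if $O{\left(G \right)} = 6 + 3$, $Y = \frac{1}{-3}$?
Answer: $- \frac{2}{3} \approx -0.66667$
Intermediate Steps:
$Y = - \frac{1}{3} \approx -0.33333$
$O{\left(G \right)} = 9$
$Z = \frac{2}{9}$ ($Z = \frac{4}{3} + \frac{- \frac{1}{3} - 3}{3} = \frac{4}{3} + \frac{1}{3} \left(- \frac{10}{3}\right) = \frac{4}{3} - \frac{10}{9} = \frac{2}{9} \approx 0.22222$)
$Z \left(-12 + O{\left(-1 \right)}\right) = \frac{2 \left(-12 + 9\right)}{9} = \frac{2}{9} \left(-3\right) = - \frac{2}{3}$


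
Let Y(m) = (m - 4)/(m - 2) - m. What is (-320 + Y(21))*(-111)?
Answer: 717282/19 ≈ 37752.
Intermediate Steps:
Y(m) = -m + (-4 + m)/(-2 + m) (Y(m) = (-4 + m)/(-2 + m) - m = -m + (-4 + m)/(-2 + m))
(-320 + Y(21))*(-111) = (-320 + (-4 - 1*21² + 3*21)/(-2 + 21))*(-111) = (-320 + (-4 - 1*441 + 63)/19)*(-111) = (-320 + (-4 - 441 + 63)/19)*(-111) = (-320 + (1/19)*(-382))*(-111) = (-320 - 382/19)*(-111) = -6462/19*(-111) = 717282/19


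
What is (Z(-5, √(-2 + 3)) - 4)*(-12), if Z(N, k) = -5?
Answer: 108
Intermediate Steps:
(Z(-5, √(-2 + 3)) - 4)*(-12) = (-5 - 4)*(-12) = -9*(-12) = 108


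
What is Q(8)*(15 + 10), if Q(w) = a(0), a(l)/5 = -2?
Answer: -250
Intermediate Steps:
a(l) = -10 (a(l) = 5*(-2) = -10)
Q(w) = -10
Q(8)*(15 + 10) = -10*(15 + 10) = -10*25 = -250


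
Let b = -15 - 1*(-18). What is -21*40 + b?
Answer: -837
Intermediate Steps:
b = 3 (b = -15 + 18 = 3)
-21*40 + b = -21*40 + 3 = -840 + 3 = -837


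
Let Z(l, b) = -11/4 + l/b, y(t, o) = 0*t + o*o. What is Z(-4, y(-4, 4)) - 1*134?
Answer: -137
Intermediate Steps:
y(t, o) = o² (y(t, o) = 0 + o² = o²)
Z(l, b) = -11/4 + l/b (Z(l, b) = -11*¼ + l/b = -11/4 + l/b)
Z(-4, y(-4, 4)) - 1*134 = (-11/4 - 4/(4²)) - 1*134 = (-11/4 - 4/16) - 134 = (-11/4 - 4*1/16) - 134 = (-11/4 - ¼) - 134 = -3 - 134 = -137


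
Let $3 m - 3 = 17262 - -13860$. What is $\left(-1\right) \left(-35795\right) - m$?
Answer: $25420$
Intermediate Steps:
$m = 10375$ ($m = 1 + \frac{17262 - -13860}{3} = 1 + \frac{17262 + 13860}{3} = 1 + \frac{1}{3} \cdot 31122 = 1 + 10374 = 10375$)
$\left(-1\right) \left(-35795\right) - m = \left(-1\right) \left(-35795\right) - 10375 = 35795 - 10375 = 25420$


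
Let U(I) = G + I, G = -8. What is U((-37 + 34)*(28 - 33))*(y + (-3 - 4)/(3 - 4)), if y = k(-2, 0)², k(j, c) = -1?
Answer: 56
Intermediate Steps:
U(I) = -8 + I
y = 1 (y = (-1)² = 1)
U((-37 + 34)*(28 - 33))*(y + (-3 - 4)/(3 - 4)) = (-8 + (-37 + 34)*(28 - 33))*(1 + (-3 - 4)/(3 - 4)) = (-8 - 3*(-5))*(1 - 7/(-1)) = (-8 + 15)*(1 - 7*(-1)) = 7*(1 + 7) = 7*8 = 56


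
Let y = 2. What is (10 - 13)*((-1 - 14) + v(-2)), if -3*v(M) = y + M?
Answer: 45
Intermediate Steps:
v(M) = -⅔ - M/3 (v(M) = -(2 + M)/3 = -⅔ - M/3)
(10 - 13)*((-1 - 14) + v(-2)) = (10 - 13)*((-1 - 14) + (-⅔ - ⅓*(-2))) = -3*(-15 + (-⅔ + ⅔)) = -3*(-15 + 0) = -3*(-15) = 45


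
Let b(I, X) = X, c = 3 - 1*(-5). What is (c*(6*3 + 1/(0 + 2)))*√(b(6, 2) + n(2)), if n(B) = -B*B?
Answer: 148*I*√2 ≈ 209.3*I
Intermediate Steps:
c = 8 (c = 3 + 5 = 8)
n(B) = -B²
(c*(6*3 + 1/(0 + 2)))*√(b(6, 2) + n(2)) = (8*(6*3 + 1/(0 + 2)))*√(2 - 1*2²) = (8*(18 + 1/2))*√(2 - 1*4) = (8*(18 + ½))*√(2 - 4) = (8*(37/2))*√(-2) = 148*(I*√2) = 148*I*√2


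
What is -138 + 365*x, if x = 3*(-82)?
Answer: -89928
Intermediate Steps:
x = -246
-138 + 365*x = -138 + 365*(-246) = -138 - 89790 = -89928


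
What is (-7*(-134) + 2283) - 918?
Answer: 2303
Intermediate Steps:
(-7*(-134) + 2283) - 918 = (938 + 2283) - 918 = 3221 - 918 = 2303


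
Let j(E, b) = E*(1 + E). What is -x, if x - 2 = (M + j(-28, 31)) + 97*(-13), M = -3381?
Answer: 3884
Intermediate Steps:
x = -3884 (x = 2 + ((-3381 - 28*(1 - 28)) + 97*(-13)) = 2 + ((-3381 - 28*(-27)) - 1261) = 2 + ((-3381 + 756) - 1261) = 2 + (-2625 - 1261) = 2 - 3886 = -3884)
-x = -1*(-3884) = 3884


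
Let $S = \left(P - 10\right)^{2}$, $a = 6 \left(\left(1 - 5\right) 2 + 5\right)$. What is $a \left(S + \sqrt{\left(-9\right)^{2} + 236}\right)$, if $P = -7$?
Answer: $-5202 - 18 \sqrt{317} \approx -5522.5$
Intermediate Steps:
$a = -18$ ($a = 6 \left(\left(-4\right) 2 + 5\right) = 6 \left(-8 + 5\right) = 6 \left(-3\right) = -18$)
$S = 289$ ($S = \left(-7 - 10\right)^{2} = \left(-17\right)^{2} = 289$)
$a \left(S + \sqrt{\left(-9\right)^{2} + 236}\right) = - 18 \left(289 + \sqrt{\left(-9\right)^{2} + 236}\right) = - 18 \left(289 + \sqrt{81 + 236}\right) = - 18 \left(289 + \sqrt{317}\right) = -5202 - 18 \sqrt{317}$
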